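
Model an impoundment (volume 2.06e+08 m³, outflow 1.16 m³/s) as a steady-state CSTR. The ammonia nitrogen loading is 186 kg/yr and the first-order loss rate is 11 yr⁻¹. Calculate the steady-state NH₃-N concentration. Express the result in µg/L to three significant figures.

Outflow Q = 1.16 m³/s × 3.156e+07 s/yr = 3.661e+07 m³/yr.
Steady-state CSTR mass balance: W = Q·C + k·V·C, so C = W/(Q + kV).
Q + kV = 3.661e+07 + 11·2.06e+08 = 2.303e+09 m³/yr.
C = 186/2.303e+09 = 8.078e-08 kg/m³ = 8.078e-05 mg/L = 0.08078 µg/L.

0.0808 µg/L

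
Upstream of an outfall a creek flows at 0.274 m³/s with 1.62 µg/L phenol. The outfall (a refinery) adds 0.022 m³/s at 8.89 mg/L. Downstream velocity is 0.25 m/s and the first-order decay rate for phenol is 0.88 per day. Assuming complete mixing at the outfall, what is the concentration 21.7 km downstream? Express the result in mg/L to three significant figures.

0.274 mg/L

1.62 µg/L = 0.00162 mg/L.
After complete mixing, C₀ = (0.022·8.89 + 0.274·0.00162) / 0.296 = 0.6622 mg/L.
Travel time t = 2.17e+04 m / 0.25 m/s = 8.68e+04 s = 1.005 d.
C = 0.6622·exp(−0.88·1.005) = 0.6622·0.4131 = 0.2736 mg/L.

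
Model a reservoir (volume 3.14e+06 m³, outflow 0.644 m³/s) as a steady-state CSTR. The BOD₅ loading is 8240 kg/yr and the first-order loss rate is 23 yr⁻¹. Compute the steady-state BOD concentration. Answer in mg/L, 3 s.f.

0.0890 mg/L

Outflow Q = 0.644 m³/s × 3.156e+07 s/yr = 2.032e+07 m³/yr.
Steady-state CSTR mass balance: W = Q·C + k·V·C, so C = W/(Q + kV).
Q + kV = 2.032e+07 + 23·3.14e+06 = 9.254e+07 m³/yr.
C = 8240/9.254e+07 = 8.904e-05 kg/m³ = 0.08904 mg/L.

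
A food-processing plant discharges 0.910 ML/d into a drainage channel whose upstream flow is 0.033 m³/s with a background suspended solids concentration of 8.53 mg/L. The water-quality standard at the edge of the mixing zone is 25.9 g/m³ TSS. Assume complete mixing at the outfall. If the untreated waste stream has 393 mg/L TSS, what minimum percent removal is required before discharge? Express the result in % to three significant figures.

0.910 ML/d = 0.01053 m³/s.
Mass balance: 25.9·0.04353 = 0.01053·Cₑ + 0.033·8.53.
Cₑ = (1.127 − 0.2815) / 0.01053 = 80.32 mg/L.
Required removal = 1 − 80.32/393 = 79.56 %.

79.6 %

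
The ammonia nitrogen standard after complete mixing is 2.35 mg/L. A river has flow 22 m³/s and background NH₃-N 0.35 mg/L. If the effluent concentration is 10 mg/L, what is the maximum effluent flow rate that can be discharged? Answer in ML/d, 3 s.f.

497 ML/d

Mass balance at complete mixing: C_std·(Q_w + Q_r) = Q_w·C_e + Q_r·C_b.
Rearranging, Q_w = Q_r·(C_std − C_b)/(C_e − C_std) = 22·(2.35 − 0.35) / (10 − 2.35) = 5.752 m³/s.
= 496.9 ML/d.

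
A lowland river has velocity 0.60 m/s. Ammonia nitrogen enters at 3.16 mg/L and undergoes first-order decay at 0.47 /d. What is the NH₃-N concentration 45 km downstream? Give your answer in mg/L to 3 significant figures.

2.10 mg/L

Travel time t = 45 km / 0.60 m/s = 4.5e+04/0.60 = 7.5e+04 s = 0.8681 d.
First-order decay: C = 3.16·exp(−0.47·0.8681) = 3.16·0.665 = 2.101 mg/L.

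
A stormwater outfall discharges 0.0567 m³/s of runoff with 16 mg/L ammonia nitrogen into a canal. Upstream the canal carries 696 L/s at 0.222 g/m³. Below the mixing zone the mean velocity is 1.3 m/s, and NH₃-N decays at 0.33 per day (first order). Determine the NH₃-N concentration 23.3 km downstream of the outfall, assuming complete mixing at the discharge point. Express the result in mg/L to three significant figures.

1.32 mg/L

696 L/s = 0.696 m³/s.
After complete mixing, C₀ = (0.0567·16 + 0.696·0.222) / 0.7527 = 1.411 mg/L.
Travel time t = 2.33e+04 m / 1.3 m/s = 1.792e+04 s = 0.2074 d.
C = 1.411·exp(−0.33·0.2074) = 1.411·0.9338 = 1.317 mg/L.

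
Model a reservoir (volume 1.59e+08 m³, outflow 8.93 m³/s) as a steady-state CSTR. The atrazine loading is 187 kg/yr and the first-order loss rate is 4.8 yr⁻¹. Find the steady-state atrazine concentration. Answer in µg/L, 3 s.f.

0.179 µg/L

Outflow Q = 8.93 m³/s × 3.156e+07 s/yr = 2.818e+08 m³/yr.
Steady-state CSTR mass balance: W = Q·C + k·V·C, so C = W/(Q + kV).
Q + kV = 2.818e+08 + 4.8·1.59e+08 = 1.045e+09 m³/yr.
C = 187/1.045e+09 = 1.789e-07 kg/m³ = 0.0001789 mg/L = 0.1789 µg/L.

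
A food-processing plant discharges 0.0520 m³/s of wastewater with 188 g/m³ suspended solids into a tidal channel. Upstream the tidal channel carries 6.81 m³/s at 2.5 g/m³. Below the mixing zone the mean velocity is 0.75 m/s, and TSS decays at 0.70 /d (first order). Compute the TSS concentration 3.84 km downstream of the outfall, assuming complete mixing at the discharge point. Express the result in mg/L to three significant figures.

3.75 mg/L

After complete mixing, C₀ = (0.052·188 + 6.81·2.5) / 6.862 = 3.906 mg/L.
Travel time t = 3840 m / 0.75 m/s = 5120 s = 0.05926 d.
C = 3.906·exp(−0.70·0.05926) = 3.906·0.9594 = 3.747 mg/L.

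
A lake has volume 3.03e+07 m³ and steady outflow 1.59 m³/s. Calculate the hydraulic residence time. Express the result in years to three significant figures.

0.604 yr

Q = 1.59 m³/s × 3.156e+07 s/yr = 5.018e+07 m³/yr.
Hydraulic residence time τ = V/Q = 3.03e+07/5.018e+07 = 0.6039 yr.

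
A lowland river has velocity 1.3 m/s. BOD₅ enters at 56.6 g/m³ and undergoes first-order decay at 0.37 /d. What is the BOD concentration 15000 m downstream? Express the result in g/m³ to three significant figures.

53.9 g/m³

Travel time t = 15000 m / 1.3 m/s = 1.5e+04/1.3 = 1.154e+04 s = 0.1335 d.
First-order decay: C = 56.6·exp(−0.37·0.1335) = 56.6·0.9518 = 53.87 g/m³.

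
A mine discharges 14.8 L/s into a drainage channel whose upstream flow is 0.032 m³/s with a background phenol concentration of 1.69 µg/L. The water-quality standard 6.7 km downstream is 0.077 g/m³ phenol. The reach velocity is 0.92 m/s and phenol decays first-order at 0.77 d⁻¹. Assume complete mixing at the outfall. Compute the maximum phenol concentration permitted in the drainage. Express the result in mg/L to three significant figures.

14.8 L/s = 0.0148 m³/s.
1.69 µg/L = 0.00169 mg/L.
Travel time to the compliance point: t = 6700/0.92 = 7283 s = 0.08429 d; decay factor exp(−0.77·0.08429) = 0.9372.
So the concentration just after mixing may be at most 0.077/0.9372 = 0.08216 mg/L.
Mass balance: 0.08216·0.0468 = 0.0148·Cₑ + 0.032·0.00169.
Cₑ = (0.003845 − 5.408e-05) / 0.0148 = 0.2562 mg/L.

0.256 mg/L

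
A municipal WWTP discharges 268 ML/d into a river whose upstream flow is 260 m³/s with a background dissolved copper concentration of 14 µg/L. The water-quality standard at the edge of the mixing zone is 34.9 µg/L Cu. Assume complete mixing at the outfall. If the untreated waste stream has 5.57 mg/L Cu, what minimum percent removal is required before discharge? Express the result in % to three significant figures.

67.9 %

268 ML/d = 3.102 m³/s.
14 µg/L = 0.014 mg/L.
34.9 µg/L = 0.0349 mg/L.
Mass balance: 0.0349·263.1 = 3.102·Cₑ + 260·0.014.
Cₑ = (9.182 − 3.64) / 3.102 = 1.787 mg/L.
Required removal = 1 − 1.787/5.57 = 67.92 %.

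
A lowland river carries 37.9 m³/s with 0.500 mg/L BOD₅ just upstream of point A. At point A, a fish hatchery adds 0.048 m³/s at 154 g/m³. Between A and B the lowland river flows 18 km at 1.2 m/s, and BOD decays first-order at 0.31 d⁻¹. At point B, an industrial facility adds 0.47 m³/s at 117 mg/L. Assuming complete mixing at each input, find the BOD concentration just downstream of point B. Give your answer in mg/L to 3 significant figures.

2.08 mg/L

After input A: C = (37.9·0.5 + 0.048·154) / 37.95 = 0.6942 mg/L.
Over the 18 km reach to input B (t = 1.5e+04 s = 0.1736 d), decay gives C = 0.6942·exp(−0.31·0.1736) = 0.6578 mg/L.
After input B: C = (37.95·0.6578 + 0.47·117) / 38.42 = 2.081 mg/L.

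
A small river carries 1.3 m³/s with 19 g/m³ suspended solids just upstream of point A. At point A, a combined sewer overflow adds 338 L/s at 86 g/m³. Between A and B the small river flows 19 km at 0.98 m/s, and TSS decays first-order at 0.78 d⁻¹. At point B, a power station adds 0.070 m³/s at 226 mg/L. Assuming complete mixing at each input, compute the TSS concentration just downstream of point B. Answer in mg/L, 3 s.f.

338 L/s = 0.338 m³/s.
After input A: C = (1.3·19 + 0.338·86) / 1.638 = 32.83 mg/L.
Over the 19 km reach to input B (t = 1.939e+04 s = 0.2244 d), decay gives C = 32.83·exp(−0.78·0.2244) = 27.55 mg/L.
After input B: C = (1.638·27.55 + 0.07·226) / 1.708 = 35.69 mg/L.

35.7 mg/L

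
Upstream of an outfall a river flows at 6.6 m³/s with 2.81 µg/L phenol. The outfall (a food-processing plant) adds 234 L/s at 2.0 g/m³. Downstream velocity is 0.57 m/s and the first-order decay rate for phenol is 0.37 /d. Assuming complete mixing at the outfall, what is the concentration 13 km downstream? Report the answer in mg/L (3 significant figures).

234 L/s = 0.234 m³/s.
2.81 µg/L = 0.00281 mg/L.
After complete mixing, C₀ = (0.234·2 + 6.6·0.00281) / 6.834 = 0.07119 mg/L.
Travel time t = 1.3e+04 m / 0.57 m/s = 2.281e+04 s = 0.264 d.
C = 0.07119·exp(−0.37·0.264) = 0.07119·0.9069 = 0.06457 mg/L.

0.0646 mg/L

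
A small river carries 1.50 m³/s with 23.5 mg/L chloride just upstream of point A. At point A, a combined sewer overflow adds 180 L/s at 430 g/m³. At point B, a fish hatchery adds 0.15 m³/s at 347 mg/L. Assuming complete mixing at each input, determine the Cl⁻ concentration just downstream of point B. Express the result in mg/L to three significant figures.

90.0 mg/L

180 L/s = 0.18 m³/s.
After input A: C = (1.5·23.5 + 0.18·430) / 1.68 = 67.05 mg/L.
After input B: C = (1.68·67.05 + 0.15·347) / 1.83 = 90 mg/L.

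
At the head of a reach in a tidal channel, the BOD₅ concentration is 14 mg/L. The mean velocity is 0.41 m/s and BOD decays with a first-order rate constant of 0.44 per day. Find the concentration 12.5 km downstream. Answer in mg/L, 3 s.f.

Travel time t = 12.5 km / 0.41 m/s = 1.25e+04/0.41 = 3.049e+04 s = 0.3529 d.
First-order decay: C = 14·exp(−0.44·0.3529) = 14·0.8562 = 11.99 mg/L.

12.0 mg/L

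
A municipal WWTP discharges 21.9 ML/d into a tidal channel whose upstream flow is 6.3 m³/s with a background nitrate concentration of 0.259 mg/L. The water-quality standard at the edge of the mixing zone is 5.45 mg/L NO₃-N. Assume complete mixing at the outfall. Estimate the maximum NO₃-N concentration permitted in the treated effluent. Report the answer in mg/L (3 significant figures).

21.9 ML/d = 0.2535 m³/s.
Mass balance: 5.45·6.553 = 0.2535·Cₑ + 6.3·0.259.
Cₑ = (35.72 − 1.632) / 0.2535 = 134.5 mg/L.

134 mg/L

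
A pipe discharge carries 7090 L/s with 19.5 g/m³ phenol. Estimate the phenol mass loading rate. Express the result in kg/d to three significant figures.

7090 L/s = 7.09 m³/s.
Mass flux = Q·C = 7.09 m³/s × 19.5 g/m³ = 138.3 g/s.
= 138.3 g/s × 86.4 = 1.195e+04 kg/d.

11900 kg/d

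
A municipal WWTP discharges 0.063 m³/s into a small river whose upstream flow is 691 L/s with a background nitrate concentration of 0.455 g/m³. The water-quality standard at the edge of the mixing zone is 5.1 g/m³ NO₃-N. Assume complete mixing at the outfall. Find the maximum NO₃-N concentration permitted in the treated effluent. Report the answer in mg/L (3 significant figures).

56.0 mg/L

691 L/s = 0.691 m³/s.
Mass balance: 5.1·0.754 = 0.063·Cₑ + 0.691·0.455.
Cₑ = (3.845 − 0.3144) / 0.063 = 56.05 mg/L.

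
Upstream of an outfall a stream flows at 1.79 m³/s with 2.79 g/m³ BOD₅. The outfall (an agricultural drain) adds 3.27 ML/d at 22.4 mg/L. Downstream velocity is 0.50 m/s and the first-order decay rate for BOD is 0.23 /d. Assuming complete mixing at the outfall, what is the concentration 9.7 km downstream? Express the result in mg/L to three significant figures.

3.27 ML/d = 0.03785 m³/s.
After complete mixing, C₀ = (0.03785·22.4 + 1.79·2.79) / 1.828 = 3.196 mg/L.
Travel time t = 9700 m / 0.50 m/s = 1.94e+04 s = 0.2245 d.
C = 3.196·exp(−0.23·0.2245) = 3.196·0.9497 = 3.035 mg/L.

3.04 mg/L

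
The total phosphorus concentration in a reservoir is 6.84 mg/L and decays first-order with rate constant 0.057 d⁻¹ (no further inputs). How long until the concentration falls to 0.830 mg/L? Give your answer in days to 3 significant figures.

t = ln(C₀/C)/k = ln(6.84/0.830)/0.057 = 2.109/0.057 = 37 d.

37.0 d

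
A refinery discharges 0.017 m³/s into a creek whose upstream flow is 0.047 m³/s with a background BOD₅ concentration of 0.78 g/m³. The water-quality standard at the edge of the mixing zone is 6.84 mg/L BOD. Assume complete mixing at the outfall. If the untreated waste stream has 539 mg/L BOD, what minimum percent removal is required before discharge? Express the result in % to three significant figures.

Mass balance: 6.84·0.064 = 0.017·Cₑ + 0.047·0.78.
Cₑ = (0.4378 − 0.03666) / 0.017 = 23.59 mg/L.
Required removal = 1 − 23.59/539 = 95.62 %.

95.6 %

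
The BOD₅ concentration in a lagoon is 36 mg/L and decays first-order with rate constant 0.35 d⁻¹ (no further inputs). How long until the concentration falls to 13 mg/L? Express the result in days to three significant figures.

t = ln(C₀/C)/k = ln(36/13)/0.35 = 1.019/0.35 = 2.91 d.

2.91 d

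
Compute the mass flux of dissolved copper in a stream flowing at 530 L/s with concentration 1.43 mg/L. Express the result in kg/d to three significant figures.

530 L/s = 0.53 m³/s.
Mass flux = Q·C = 0.53 m³/s × 1.43 g/m³ = 0.7579 g/s.
= 0.7579 g/s × 86.4 = 65.48 kg/d.

65.5 kg/d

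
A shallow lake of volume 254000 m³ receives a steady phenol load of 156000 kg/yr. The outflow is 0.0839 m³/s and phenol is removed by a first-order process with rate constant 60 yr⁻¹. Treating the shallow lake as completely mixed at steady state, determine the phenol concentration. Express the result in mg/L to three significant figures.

Outflow Q = 0.0839 m³/s × 3.156e+07 s/yr = 2.648e+06 m³/yr.
Steady-state CSTR mass balance: W = Q·C + k·V·C, so C = W/(Q + kV).
Q + kV = 2.648e+06 + 60·254000 = 1.789e+07 m³/yr.
C = 156000/1.789e+07 = 0.008721 kg/m³ = 8.721 mg/L.

8.72 mg/L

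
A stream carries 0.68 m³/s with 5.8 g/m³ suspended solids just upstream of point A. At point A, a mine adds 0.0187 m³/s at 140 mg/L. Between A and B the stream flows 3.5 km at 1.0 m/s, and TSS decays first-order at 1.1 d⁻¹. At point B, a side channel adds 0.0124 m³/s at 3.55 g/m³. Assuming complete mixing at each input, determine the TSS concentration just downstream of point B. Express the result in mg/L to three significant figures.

After input A: C = (0.68·5.8 + 0.0187·140) / 0.6987 = 9.392 mg/L.
Over the 3.5 km reach to input B (t = 3500 s = 0.04051 d), decay gives C = 9.392·exp(−1.1·0.04051) = 8.982 mg/L.
After input B: C = (0.6987·8.982 + 0.0124·3.55) / 0.7111 = 8.888 mg/L.

8.89 mg/L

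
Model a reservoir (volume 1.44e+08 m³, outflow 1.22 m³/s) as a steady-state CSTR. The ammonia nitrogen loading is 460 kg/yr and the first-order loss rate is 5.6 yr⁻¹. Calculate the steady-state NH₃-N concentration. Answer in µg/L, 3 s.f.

Outflow Q = 1.22 m³/s × 3.156e+07 s/yr = 3.85e+07 m³/yr.
Steady-state CSTR mass balance: W = Q·C + k·V·C, so C = W/(Q + kV).
Q + kV = 3.85e+07 + 5.6·1.44e+08 = 8.449e+08 m³/yr.
C = 460/8.449e+08 = 5.444e-07 kg/m³ = 0.0005444 mg/L = 0.5444 µg/L.

0.544 µg/L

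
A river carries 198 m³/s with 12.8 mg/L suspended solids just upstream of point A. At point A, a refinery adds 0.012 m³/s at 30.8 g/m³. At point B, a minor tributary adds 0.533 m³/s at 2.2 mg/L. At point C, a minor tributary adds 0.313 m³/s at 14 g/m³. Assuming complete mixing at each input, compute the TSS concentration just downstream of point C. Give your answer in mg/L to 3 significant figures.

After input A: C = (198·12.8 + 0.012·30.8) / 198 = 12.8 mg/L.
After input B: C = (198·12.8 + 0.533·2.2) / 198.5 = 12.77 mg/L.
After input C: C = (198.5·12.77 + 0.313·14) / 198.9 = 12.77 mg/L.

12.8 mg/L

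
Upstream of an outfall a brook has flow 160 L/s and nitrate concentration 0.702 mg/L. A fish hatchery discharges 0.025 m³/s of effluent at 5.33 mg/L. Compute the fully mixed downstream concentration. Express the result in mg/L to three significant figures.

160 L/s = 0.16 m³/s.
Conservation of mass across the mixing zone: C = (0.025·5.33 + 0.16·0.702) / (0.025 + 0.16) = 0.2456/0.185 = 1.327 mg/L.

1.33 mg/L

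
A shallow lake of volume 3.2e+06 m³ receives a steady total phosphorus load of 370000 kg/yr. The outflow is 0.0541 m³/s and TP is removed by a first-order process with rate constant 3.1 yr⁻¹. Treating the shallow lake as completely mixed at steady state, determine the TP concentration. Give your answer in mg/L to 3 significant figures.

31.8 mg/L

Outflow Q = 0.0541 m³/s × 3.156e+07 s/yr = 1.707e+06 m³/yr.
Steady-state CSTR mass balance: W = Q·C + k·V·C, so C = W/(Q + kV).
Q + kV = 1.707e+06 + 3.1·3.2e+06 = 1.163e+07 m³/yr.
C = 370000/1.163e+07 = 0.03182 kg/m³ = 31.82 mg/L.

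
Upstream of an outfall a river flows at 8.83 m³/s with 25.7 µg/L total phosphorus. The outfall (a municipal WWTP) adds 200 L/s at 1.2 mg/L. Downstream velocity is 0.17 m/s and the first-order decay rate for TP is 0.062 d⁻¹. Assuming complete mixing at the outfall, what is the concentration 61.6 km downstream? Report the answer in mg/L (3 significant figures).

0.0399 mg/L

200 L/s = 0.2 m³/s.
25.7 µg/L = 0.0257 mg/L.
After complete mixing, C₀ = (0.2·1.2 + 8.83·0.0257) / 9.03 = 0.05171 mg/L.
Travel time t = 6.16e+04 m / 0.17 m/s = 3.624e+05 s = 4.194 d.
C = 0.05171·exp(−0.062·4.194) = 0.05171·0.771 = 0.03987 mg/L.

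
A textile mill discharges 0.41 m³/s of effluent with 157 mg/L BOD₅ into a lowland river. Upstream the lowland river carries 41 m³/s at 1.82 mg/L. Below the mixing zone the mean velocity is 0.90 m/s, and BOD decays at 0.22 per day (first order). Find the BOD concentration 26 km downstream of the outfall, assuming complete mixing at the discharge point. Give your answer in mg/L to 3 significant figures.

After complete mixing, C₀ = (0.41·157 + 41·1.82) / 41.41 = 3.356 mg/L.
Travel time t = 2.6e+04 m / 0.90 m/s = 2.889e+04 s = 0.3344 d.
C = 3.356·exp(−0.22·0.3344) = 3.356·0.9291 = 3.118 mg/L.

3.12 mg/L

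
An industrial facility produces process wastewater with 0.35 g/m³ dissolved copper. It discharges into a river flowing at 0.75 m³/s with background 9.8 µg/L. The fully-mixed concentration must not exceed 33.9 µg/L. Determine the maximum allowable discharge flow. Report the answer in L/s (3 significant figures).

57.2 L/s

9.8 µg/L = 0.0098 mg/L.
33.9 µg/L = 0.0339 mg/L.
Mass balance at complete mixing: C_std·(Q_w + Q_r) = Q_w·C_e + Q_r·C_b.
Rearranging, Q_w = Q_r·(C_std − C_b)/(C_e − C_std) = 0.75·(0.0339 − 0.0098) / (0.35 − 0.0339) = 0.05718 m³/s.
= 57.18 L/s.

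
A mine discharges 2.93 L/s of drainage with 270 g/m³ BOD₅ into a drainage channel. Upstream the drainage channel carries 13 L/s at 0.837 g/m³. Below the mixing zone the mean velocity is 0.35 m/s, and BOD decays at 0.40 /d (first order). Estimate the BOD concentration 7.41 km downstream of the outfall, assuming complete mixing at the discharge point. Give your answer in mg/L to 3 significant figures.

2.93 L/s = 0.00293 m³/s.
13 L/s = 0.013 m³/s.
After complete mixing, C₀ = (0.00293·270 + 0.013·0.837) / 0.01593 = 50.34 mg/L.
Travel time t = 7410 m / 0.35 m/s = 2.117e+04 s = 0.245 d.
C = 50.34·exp(−0.40·0.245) = 50.34·0.9066 = 45.64 mg/L.

45.6 mg/L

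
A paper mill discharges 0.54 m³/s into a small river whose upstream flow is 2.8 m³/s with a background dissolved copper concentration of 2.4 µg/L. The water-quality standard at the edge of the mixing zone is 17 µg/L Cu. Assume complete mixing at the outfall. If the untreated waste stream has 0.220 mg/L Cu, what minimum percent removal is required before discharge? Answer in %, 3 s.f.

57.9 %

2.4 µg/L = 0.0024 mg/L.
17 µg/L = 0.017 mg/L.
Mass balance: 0.017·3.34 = 0.54·Cₑ + 2.8·0.0024.
Cₑ = (0.05678 − 0.00672) / 0.54 = 0.0927 mg/L.
Required removal = 1 − 0.0927/0.220 = 57.86 %.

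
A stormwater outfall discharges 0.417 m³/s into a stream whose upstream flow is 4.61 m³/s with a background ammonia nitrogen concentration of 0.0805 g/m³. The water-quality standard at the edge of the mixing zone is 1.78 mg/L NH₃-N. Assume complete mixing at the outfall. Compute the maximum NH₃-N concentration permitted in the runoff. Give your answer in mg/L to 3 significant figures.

20.6 mg/L

Mass balance: 1.78·5.027 = 0.417·Cₑ + 4.61·0.0805.
Cₑ = (8.948 − 0.3711) / 0.417 = 20.57 mg/L.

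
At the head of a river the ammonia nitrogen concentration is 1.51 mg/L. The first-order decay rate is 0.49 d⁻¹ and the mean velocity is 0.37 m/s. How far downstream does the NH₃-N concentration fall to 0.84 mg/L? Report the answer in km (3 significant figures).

From C = C₀·e^(−kt), t = ln(C₀/C)/k = ln(1.51/0.84)/0.49 = 0.5865/0.49 = 1.197 d.
Distance = v·t = 0.37 m/s × 1.034e+05 s = 3.826e+04 m = 38.26 km.

38.3 km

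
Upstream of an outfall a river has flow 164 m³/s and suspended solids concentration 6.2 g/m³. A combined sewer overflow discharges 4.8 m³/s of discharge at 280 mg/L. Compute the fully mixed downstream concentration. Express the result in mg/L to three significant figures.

By mass balance at complete mixing, C = (4.8·280 + 164·6.2) / (4.8 + 164) = 2361/168.8 = 13.99 mg/L.

14.0 mg/L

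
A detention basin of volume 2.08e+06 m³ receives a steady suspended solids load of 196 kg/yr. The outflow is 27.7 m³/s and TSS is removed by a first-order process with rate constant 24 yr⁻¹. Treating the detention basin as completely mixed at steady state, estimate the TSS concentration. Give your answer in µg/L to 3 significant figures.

Outflow Q = 27.7 m³/s × 3.156e+07 s/yr = 8.741e+08 m³/yr.
Steady-state CSTR mass balance: W = Q·C + k·V·C, so C = W/(Q + kV).
Q + kV = 8.741e+08 + 24·2.08e+06 = 9.241e+08 m³/yr.
C = 196/9.241e+08 = 2.121e-07 kg/m³ = 0.0002121 mg/L = 0.2121 µg/L.

0.212 µg/L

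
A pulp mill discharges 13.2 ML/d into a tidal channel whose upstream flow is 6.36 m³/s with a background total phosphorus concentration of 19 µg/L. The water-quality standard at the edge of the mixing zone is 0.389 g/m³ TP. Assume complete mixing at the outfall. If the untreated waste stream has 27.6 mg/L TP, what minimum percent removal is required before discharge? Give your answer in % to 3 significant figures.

42.8 %

13.2 ML/d = 0.1528 m³/s.
19 µg/L = 0.019 mg/L.
Mass balance: 0.389·6.513 = 0.1528·Cₑ + 6.36·0.019.
Cₑ = (2.533 − 0.1208) / 0.1528 = 15.79 mg/L.
Required removal = 1 − 15.79/27.6 = 42.78 %.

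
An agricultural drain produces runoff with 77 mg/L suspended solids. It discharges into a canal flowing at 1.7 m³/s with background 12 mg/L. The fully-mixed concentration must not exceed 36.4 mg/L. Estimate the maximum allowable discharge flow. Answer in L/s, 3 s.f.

Mass balance at complete mixing: C_std·(Q_w + Q_r) = Q_w·C_e + Q_r·C_b.
Rearranging, Q_w = Q_r·(C_std − C_b)/(C_e − C_std) = 1.7·(36.4 − 12) / (77 − 36.4) = 1.022 m³/s.
= 1022 L/s.

1020 L/s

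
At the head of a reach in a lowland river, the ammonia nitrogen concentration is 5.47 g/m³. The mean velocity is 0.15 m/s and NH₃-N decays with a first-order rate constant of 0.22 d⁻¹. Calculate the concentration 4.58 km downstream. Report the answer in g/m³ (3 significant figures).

Travel time t = 4.58 km / 0.15 m/s = 4580/0.15 = 3.053e+04 s = 0.3534 d.
First-order decay: C = 5.47·exp(−0.22·0.3534) = 5.47·0.9252 = 5.061 g/m³.

5.06 g/m³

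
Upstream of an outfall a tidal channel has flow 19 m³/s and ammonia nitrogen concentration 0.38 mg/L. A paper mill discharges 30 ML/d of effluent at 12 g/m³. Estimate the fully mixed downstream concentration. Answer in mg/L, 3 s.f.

0.589 mg/L

30 ML/d = 0.3472 m³/s.
Conservation of mass across the mixing zone: C = (0.3472·12 + 19·0.38) / (0.3472 + 19) = 11.39/19.35 = 0.5885 mg/L.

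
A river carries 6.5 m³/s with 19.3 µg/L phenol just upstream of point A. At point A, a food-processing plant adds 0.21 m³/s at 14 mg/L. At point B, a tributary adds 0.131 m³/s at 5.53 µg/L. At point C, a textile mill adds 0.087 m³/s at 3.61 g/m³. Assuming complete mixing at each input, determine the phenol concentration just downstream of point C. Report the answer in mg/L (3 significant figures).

0.488 mg/L

19.3 µg/L = 0.0193 mg/L.
After input A: C = (6.5·0.0193 + 0.21·14) / 6.71 = 0.4568 mg/L.
5.53 µg/L = 0.00553 mg/L.
After input B: C = (6.71·0.4568 + 0.131·0.00553) / 6.841 = 0.4482 mg/L.
After input C: C = (6.841·0.4482 + 0.087·3.61) / 6.928 = 0.4879 mg/L.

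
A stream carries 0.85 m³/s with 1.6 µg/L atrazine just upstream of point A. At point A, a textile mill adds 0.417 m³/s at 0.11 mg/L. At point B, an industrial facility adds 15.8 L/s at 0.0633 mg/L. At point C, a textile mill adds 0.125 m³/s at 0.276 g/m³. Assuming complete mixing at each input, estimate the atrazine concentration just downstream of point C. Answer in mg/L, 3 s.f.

1.6 µg/L = 0.0016 mg/L.
After input A: C = (0.85·0.0016 + 0.417·0.11) / 1.267 = 0.03728 mg/L.
15.8 L/s = 0.0158 m³/s.
After input B: C = (1.267·0.03728 + 0.0158·0.0633) / 1.283 = 0.0376 mg/L.
After input C: C = (1.283·0.0376 + 0.125·0.276) / 1.408 = 0.05877 mg/L.

0.0588 mg/L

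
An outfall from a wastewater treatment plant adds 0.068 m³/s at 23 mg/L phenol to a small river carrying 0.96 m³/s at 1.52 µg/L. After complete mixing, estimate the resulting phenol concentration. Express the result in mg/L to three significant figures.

1.52 µg/L = 0.00152 mg/L.
Flow-weighted mixing gives C = (0.068·23 + 0.96·0.00152) / (0.068 + 0.96) = 1.565/1.028 = 1.523 mg/L.

1.52 mg/L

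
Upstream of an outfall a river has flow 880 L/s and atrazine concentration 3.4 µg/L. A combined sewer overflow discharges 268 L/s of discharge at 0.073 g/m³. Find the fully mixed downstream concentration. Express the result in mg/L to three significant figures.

0.0196 mg/L

268 L/s = 0.268 m³/s.
880 L/s = 0.88 m³/s.
3.4 µg/L = 0.0034 mg/L.
Flow-weighted mixing gives C = (0.268·0.073 + 0.88·0.0034) / (0.268 + 0.88) = 0.02256/1.148 = 0.01965 mg/L.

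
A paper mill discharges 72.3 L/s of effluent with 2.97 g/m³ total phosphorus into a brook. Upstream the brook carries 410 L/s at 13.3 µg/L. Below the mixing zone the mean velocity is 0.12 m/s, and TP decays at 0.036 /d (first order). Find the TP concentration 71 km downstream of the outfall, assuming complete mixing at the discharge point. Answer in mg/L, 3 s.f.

72.3 L/s = 0.0723 m³/s.
410 L/s = 0.41 m³/s.
13.3 µg/L = 0.0133 mg/L.
After complete mixing, C₀ = (0.0723·2.97 + 0.41·0.0133) / 0.4823 = 0.4565 mg/L.
Travel time t = 7.1e+04 m / 0.12 m/s = 5.917e+05 s = 6.848 d.
C = 0.4565·exp(−0.036·6.848) = 0.4565·0.7815 = 0.3568 mg/L.

0.357 mg/L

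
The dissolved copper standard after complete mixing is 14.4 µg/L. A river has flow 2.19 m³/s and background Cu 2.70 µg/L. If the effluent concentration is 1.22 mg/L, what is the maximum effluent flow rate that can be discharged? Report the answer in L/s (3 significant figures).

2.70 µg/L = 0.0027 mg/L.
14.4 µg/L = 0.0144 mg/L.
Mass balance at complete mixing: C_std·(Q_w + Q_r) = Q_w·C_e + Q_r·C_b.
Rearranging, Q_w = Q_r·(C_std − C_b)/(C_e − C_std) = 2.19·(0.0144 − 0.0027) / (1.22 − 0.0144) = 0.02125 m³/s.
= 21.25 L/s.

21.3 L/s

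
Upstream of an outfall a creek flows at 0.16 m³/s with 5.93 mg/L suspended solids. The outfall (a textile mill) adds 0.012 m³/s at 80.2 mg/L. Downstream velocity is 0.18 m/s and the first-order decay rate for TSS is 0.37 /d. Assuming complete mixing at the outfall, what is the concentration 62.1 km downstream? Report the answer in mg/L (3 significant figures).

After complete mixing, C₀ = (0.012·80.2 + 0.16·5.93) / 0.172 = 11.11 mg/L.
Travel time t = 6.21e+04 m / 0.18 m/s = 3.45e+05 s = 3.993 d.
C = 11.11·exp(−0.37·3.993) = 11.11·0.2282 = 2.536 mg/L.

2.54 mg/L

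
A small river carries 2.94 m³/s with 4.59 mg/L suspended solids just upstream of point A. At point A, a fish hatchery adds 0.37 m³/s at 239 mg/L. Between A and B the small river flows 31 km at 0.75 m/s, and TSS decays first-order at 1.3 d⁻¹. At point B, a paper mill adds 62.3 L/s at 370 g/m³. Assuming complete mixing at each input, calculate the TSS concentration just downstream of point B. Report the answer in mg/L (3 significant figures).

After input A: C = (2.94·4.59 + 0.37·239) / 3.31 = 30.79 mg/L.
Over the 31 km reach to input B (t = 4.133e+04 s = 0.4784 d), decay gives C = 30.79·exp(−1.3·0.4784) = 16.53 mg/L.
62.3 L/s = 0.0623 m³/s.
After input B: C = (3.31·16.53 + 0.0623·370) / 3.372 = 23.06 mg/L.

23.1 mg/L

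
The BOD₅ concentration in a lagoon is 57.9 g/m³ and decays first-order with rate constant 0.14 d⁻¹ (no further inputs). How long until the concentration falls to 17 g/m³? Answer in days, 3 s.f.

8.75 d

t = ln(C₀/C)/k = ln(57.9/17)/0.14 = 1.226/0.14 = 8.754 d.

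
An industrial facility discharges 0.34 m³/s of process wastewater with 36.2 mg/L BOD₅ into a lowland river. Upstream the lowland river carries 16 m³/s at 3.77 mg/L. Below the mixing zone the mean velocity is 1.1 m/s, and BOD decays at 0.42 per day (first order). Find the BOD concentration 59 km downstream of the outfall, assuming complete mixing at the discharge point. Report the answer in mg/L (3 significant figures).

3.42 mg/L

After complete mixing, C₀ = (0.34·36.2 + 16·3.77) / 16.34 = 4.445 mg/L.
Travel time t = 5.9e+04 m / 1.1 m/s = 5.364e+04 s = 0.6208 d.
C = 4.445·exp(−0.42·0.6208) = 4.445·0.7705 = 3.425 mg/L.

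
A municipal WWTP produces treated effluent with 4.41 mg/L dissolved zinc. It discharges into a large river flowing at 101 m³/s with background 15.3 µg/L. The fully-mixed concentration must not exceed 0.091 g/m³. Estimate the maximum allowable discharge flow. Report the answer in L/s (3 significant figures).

1770 L/s

15.3 µg/L = 0.0153 mg/L.
Mass balance at complete mixing: C_std·(Q_w + Q_r) = Q_w·C_e + Q_r·C_b.
Rearranging, Q_w = Q_r·(C_std − C_b)/(C_e − C_std) = 101·(0.091 − 0.0153) / (4.41 − 0.091) = 1.77 m³/s.
= 1770 L/s.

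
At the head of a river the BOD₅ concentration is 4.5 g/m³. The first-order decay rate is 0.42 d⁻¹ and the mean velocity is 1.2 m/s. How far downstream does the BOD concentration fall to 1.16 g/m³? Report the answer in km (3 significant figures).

335 km

From C = C₀·e^(−kt), t = ln(C₀/C)/k = ln(4.5/1.16)/0.42 = 1.356/0.42 = 3.228 d.
Distance = v·t = 1.2 m/s × 2.789e+05 s = 3.347e+05 m = 334.7 km.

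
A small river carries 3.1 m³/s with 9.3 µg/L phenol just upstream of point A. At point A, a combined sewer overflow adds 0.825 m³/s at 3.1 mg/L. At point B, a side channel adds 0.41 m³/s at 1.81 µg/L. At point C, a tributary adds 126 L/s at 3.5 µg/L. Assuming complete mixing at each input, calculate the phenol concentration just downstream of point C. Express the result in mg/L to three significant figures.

0.580 mg/L

9.3 µg/L = 0.0093 mg/L.
After input A: C = (3.1·0.0093 + 0.825·3.1) / 3.925 = 0.6589 mg/L.
1.81 µg/L = 0.00181 mg/L.
After input B: C = (3.925·0.6589 + 0.41·0.00181) / 4.335 = 0.5968 mg/L.
126 L/s = 0.126 m³/s.
3.5 µg/L = 0.0035 mg/L.
After input C: C = (4.335·0.5968 + 0.126·0.0035) / 4.461 = 0.58 mg/L.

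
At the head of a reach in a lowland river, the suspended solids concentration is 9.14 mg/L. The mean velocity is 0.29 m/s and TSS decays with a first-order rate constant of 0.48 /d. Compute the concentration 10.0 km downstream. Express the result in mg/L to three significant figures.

Travel time t = 10.0 km / 0.29 m/s = 1e+04/0.29 = 3.448e+04 s = 0.3991 d.
First-order decay: C = 9.14·exp(−0.48·0.3991) = 9.14·0.8257 = 7.547 mg/L.

7.55 mg/L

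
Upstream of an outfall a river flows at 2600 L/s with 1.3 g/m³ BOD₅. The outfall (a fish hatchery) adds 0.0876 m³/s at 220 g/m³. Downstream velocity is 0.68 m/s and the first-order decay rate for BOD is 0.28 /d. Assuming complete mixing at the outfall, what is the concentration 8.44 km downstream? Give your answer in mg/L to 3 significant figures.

2600 L/s = 2.6 m³/s.
After complete mixing, C₀ = (0.0876·220 + 2.6·1.3) / 2.688 = 8.428 mg/L.
Travel time t = 8440 m / 0.68 m/s = 1.241e+04 s = 0.1437 d.
C = 8.428·exp(−0.28·0.1437) = 8.428·0.9606 = 8.096 mg/L.

8.10 mg/L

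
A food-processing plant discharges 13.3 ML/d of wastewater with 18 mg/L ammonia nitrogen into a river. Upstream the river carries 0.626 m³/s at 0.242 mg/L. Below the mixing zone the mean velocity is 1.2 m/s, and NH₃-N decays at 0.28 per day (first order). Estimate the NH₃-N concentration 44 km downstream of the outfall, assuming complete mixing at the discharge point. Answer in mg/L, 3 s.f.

13.3 ML/d = 0.1539 m³/s.
After complete mixing, C₀ = (0.1539·18 + 0.626·0.242) / 0.7799 = 3.747 mg/L.
Travel time t = 4.4e+04 m / 1.2 m/s = 3.667e+04 s = 0.4244 d.
C = 3.747·exp(−0.28·0.4244) = 3.747·0.888 = 3.327 mg/L.

3.33 mg/L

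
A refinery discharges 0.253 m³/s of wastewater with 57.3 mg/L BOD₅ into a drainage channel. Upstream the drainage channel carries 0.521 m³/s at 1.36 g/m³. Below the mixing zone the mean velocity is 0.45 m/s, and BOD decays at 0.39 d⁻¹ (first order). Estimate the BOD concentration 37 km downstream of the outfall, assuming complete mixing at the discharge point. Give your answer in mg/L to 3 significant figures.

13.6 mg/L

After complete mixing, C₀ = (0.253·57.3 + 0.521·1.36) / 0.774 = 19.65 mg/L.
Travel time t = 3.7e+04 m / 0.45 m/s = 8.222e+04 s = 0.9516 d.
C = 19.65·exp(−0.39·0.9516) = 19.65·0.6899 = 13.55 mg/L.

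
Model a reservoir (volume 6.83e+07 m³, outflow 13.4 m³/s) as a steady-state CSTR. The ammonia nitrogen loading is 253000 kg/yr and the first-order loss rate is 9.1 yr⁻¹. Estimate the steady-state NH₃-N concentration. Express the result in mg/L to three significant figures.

0.242 mg/L

Outflow Q = 13.4 m³/s × 3.156e+07 s/yr = 4.229e+08 m³/yr.
Steady-state CSTR mass balance: W = Q·C + k·V·C, so C = W/(Q + kV).
Q + kV = 4.229e+08 + 9.1·6.83e+07 = 1.044e+09 m³/yr.
C = 253000/1.044e+09 = 0.0002422 kg/m³ = 0.2422 mg/L.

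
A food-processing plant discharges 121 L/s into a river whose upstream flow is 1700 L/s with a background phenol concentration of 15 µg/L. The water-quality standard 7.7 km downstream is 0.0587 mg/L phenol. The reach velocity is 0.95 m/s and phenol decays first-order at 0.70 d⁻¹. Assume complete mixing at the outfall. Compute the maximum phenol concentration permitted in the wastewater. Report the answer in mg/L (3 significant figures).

121 L/s = 0.121 m³/s.
1700 L/s = 1.7 m³/s.
15 µg/L = 0.015 mg/L.
Travel time to the compliance point: t = 7700/0.95 = 8105 s = 0.09381 d; decay factor exp(−0.70·0.09381) = 0.9364.
So the concentration just after mixing may be at most 0.0587/0.9364 = 0.06268 mg/L.
Mass balance: 0.06268·1.821 = 0.121·Cₑ + 1.7·0.015.
Cₑ = (0.1141 − 0.0255) / 0.121 = 0.7326 mg/L.

0.733 mg/L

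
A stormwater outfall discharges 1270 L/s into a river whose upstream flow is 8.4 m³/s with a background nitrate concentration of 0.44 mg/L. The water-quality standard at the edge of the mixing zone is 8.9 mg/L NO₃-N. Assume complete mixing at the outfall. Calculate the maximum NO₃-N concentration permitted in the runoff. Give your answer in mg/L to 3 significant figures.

64.9 mg/L

1270 L/s = 1.27 m³/s.
Mass balance: 8.9·9.67 = 1.27·Cₑ + 8.4·0.44.
Cₑ = (86.06 − 3.696) / 1.27 = 64.86 mg/L.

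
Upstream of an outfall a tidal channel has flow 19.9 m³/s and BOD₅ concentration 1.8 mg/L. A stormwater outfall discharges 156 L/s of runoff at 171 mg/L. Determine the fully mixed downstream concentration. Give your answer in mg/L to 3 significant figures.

156 L/s = 0.156 m³/s.
By mass balance at complete mixing, C = (0.156·171 + 19.9·1.8) / (0.156 + 19.9) = 62.5/20.06 = 3.116 mg/L.

3.12 mg/L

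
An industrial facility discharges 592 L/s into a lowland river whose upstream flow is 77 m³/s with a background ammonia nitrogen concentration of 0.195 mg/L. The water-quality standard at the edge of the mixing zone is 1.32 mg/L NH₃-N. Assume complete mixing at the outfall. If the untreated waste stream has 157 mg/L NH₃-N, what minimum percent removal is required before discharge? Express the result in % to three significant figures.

592 L/s = 0.592 m³/s.
Mass balance: 1.32·77.59 = 0.592·Cₑ + 77·0.195.
Cₑ = (102.4 − 15.02) / 0.592 = 147.6 mg/L.
Required removal = 1 − 147.6/157 = 5.958 %.

5.96 %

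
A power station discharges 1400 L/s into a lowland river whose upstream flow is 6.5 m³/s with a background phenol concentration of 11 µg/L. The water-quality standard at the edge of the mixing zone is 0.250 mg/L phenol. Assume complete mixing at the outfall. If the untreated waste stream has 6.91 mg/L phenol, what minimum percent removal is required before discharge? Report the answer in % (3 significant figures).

80.3 %

1400 L/s = 1.4 m³/s.
11 µg/L = 0.011 mg/L.
Mass balance: 0.25·7.9 = 1.4·Cₑ + 6.5·0.011.
Cₑ = (1.975 − 0.0715) / 1.4 = 1.36 mg/L.
Required removal = 1 − 1.36/6.91 = 80.32 %.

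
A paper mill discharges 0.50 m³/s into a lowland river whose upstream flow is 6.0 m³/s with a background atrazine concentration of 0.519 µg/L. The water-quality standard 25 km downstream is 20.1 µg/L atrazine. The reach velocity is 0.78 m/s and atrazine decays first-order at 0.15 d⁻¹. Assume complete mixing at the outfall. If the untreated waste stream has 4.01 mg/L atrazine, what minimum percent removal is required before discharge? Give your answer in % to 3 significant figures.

0.519 µg/L = 0.000519 mg/L.
20.1 µg/L = 0.0201 mg/L.
Travel time to the compliance point: t = 2.5e+04/0.78 = 3.205e+04 s = 0.371 d; decay factor exp(−0.15·0.371) = 0.9459.
So the concentration just after mixing may be at most 0.0201/0.9459 = 0.02125 mg/L.
Mass balance: 0.02125·6.5 = 0.5·Cₑ + 6·0.000519.
Cₑ = (0.1381 − 0.003114) / 0.5 = 0.27 mg/L.
Required removal = 1 − 0.27/4.01 = 93.27 %.

93.3 %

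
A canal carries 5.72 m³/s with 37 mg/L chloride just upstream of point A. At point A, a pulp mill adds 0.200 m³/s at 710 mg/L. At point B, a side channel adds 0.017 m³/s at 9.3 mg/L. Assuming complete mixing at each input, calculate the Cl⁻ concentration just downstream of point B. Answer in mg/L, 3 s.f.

After input A: C = (5.72·37 + 0.2·710) / 5.92 = 59.74 mg/L.
After input B: C = (5.92·59.74 + 0.017·9.3) / 5.937 = 59.59 mg/L.

59.6 mg/L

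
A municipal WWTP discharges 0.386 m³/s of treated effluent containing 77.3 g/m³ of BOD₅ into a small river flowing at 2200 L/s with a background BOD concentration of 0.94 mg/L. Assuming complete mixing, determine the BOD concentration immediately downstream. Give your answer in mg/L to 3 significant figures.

2200 L/s = 2.2 m³/s.
Conservation of mass across the mixing zone: C = (0.386·77.3 + 2.2·0.94) / (0.386 + 2.2) = 31.91/2.586 = 12.34 mg/L.

12.3 mg/L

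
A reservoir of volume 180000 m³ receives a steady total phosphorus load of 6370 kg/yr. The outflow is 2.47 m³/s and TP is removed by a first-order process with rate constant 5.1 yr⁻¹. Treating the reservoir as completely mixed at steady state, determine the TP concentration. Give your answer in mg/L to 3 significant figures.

0.0808 mg/L

Outflow Q = 2.47 m³/s × 3.156e+07 s/yr = 7.795e+07 m³/yr.
Steady-state CSTR mass balance: W = Q·C + k·V·C, so C = W/(Q + kV).
Q + kV = 7.795e+07 + 5.1·180000 = 7.887e+07 m³/yr.
C = 6370/7.887e+07 = 8.077e-05 kg/m³ = 0.08077 mg/L.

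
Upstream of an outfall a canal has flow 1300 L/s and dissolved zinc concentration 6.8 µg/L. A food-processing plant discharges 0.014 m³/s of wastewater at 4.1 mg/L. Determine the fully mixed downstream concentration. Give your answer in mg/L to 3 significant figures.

1300 L/s = 1.3 m³/s.
6.8 µg/L = 0.0068 mg/L.
Flow-weighted mixing gives C = (0.014·4.1 + 1.3·0.0068) / (0.014 + 1.3) = 0.06624/1.314 = 0.05041 mg/L.

0.0504 mg/L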